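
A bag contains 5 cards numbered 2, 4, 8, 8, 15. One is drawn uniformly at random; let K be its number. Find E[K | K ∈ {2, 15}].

P(K ∈ {2, 15}) = 2/5.
Σ over the event: 2·1/5 + 15·1/5 = 17/5.
E[K | K ∈ {2, 15}] = (17/5) / (2/5) = 17/2.

17/2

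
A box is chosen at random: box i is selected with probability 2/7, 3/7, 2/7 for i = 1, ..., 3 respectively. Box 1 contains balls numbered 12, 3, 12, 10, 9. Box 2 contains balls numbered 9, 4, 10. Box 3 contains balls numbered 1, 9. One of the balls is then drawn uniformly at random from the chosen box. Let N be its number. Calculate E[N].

257/35

E[N | box 1] = (12+3+12+10+9)/5 = 46/5.
E[N | box 2] = (9+4+10)/3 = 23/3.
E[N | box 3] = (1+9)/2 = 5.
By the law of total expectation,
E[N] = (2/7)·(46/5) + (3/7)·(23/3) + (2/7)·(5) = 257/35.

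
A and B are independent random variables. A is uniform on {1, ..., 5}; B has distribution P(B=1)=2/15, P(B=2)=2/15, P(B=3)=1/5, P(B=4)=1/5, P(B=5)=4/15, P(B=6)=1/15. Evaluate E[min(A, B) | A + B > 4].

83/31

P(A + B > 4) = 62/75.
Summing min(A,B)·P(x,y) over outcomes with A + B > 4 gives 166/75.
E[min(A, B) | A + B > 4] = (166/75) / (62/75) = 83/31.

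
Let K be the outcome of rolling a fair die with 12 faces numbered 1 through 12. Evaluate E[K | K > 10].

23/2

Given K > 10, K is equally likely to be any of {11, 12}.
E[K | K > 10] = (11 + 12) / 2 = 23/2.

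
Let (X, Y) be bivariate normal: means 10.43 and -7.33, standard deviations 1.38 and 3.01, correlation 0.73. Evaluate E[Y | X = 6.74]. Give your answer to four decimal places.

-13.2054

The regression of Y on X has slope ρ·σ_Y/σ_X and passes through (μ_X, μ_Y).
E[Y | X=6.74] = -7.33 + (0.73)·(3.01/1.38)·(6.74 − (10.43)) = -7.33 + (1.59225)·(-3.69) = -13.2054.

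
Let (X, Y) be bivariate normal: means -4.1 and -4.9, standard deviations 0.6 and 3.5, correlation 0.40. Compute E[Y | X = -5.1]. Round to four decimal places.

E[Y | X=x] = μ_Y + ρ(σ_Y/σ_X)(x − μ_X) for jointly normal variables.
E[Y | X=-5.1] = -4.9 + (0.40)·(3.5/0.6)·(-5.1 − (-4.1)) = -4.9 + (2.3333)·(-1) = -7.2333.

-7.2333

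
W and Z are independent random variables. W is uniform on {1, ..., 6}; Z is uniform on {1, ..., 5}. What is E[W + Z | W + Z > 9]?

31/3

Outcomes with W + Z > 9: (5,5), (6,4), (6,5), each with probability 1/30.
E[W + Z | W + Z > 9] = (10 + 10 + 11) / 3 = 31/3.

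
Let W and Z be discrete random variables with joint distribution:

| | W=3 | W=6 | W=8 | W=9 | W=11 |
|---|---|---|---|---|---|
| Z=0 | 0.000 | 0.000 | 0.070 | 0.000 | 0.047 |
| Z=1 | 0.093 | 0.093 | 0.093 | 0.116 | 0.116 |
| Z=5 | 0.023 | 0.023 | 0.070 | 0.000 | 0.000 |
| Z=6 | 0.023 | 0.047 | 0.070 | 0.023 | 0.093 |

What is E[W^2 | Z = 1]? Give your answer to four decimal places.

65.6928

P(Z = 1) = 0.511.
Σ W^2·P over the event = 9·(0.093) + 36·(0.093) + 64·(0.093) + 81·(0.116) + 121·(0.116) = 33.569.
E[W^2 | Z = 1] = (33.569) / (0.511) = 65.6928.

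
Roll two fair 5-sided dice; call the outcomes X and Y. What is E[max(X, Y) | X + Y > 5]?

68/15

P(X + Y > 5) = 3/5.
Summing max(X,Y)·P(x,y) over outcomes with X + Y > 5 gives 68/25.
E[max(X, Y) | X + Y > 5] = (68/25) / (3/5) = 68/15.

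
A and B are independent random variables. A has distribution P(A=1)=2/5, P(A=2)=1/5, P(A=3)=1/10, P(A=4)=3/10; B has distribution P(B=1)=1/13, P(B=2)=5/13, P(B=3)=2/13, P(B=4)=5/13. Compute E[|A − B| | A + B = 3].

1

P(A + B = 3) = 11/65.
Summing |A−B|·P(x,y) over outcomes with A + B = 3 gives 11/65.
E[|A − B| | A + B = 3] = (11/65) / (11/65) = 1.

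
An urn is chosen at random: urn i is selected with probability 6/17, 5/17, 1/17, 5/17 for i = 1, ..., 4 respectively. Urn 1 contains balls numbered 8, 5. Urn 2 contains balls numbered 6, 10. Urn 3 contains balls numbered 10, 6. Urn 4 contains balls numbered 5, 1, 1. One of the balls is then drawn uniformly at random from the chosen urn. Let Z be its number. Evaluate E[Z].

E[Z | urn 1] = (8+5)/2 = 13/2.
E[Z | urn 2] = (6+10)/2 = 8.
E[Z | urn 3] = (10+6)/2 = 8.
E[Z | urn 4] = (5+1+1)/3 = 7/3.
By the law of total expectation,
E[Z] = (6/17)·(13/2) + (5/17)·(8) + (1/17)·(8) + (5/17)·(7/3) = 296/51.

296/51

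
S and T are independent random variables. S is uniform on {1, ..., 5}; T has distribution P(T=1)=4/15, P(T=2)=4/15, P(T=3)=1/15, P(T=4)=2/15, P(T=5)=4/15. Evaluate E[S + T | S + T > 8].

47/5

P(S + T > 8) = 2/15.
Summing (S+T)·P(x,y) over outcomes with S + T > 8 gives 94/75.
E[S + T | S + T > 8] = (94/75) / (2/15) = 47/5.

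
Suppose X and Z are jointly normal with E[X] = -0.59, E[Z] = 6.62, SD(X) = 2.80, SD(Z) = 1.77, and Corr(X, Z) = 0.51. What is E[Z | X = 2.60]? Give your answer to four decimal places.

For a bivariate normal, E[Z | X=x] = μ_Z + ρ·(σ_Z/σ_X)·(x − μ_X).
E[Z | X=2.60] = 6.62 + (0.51)·(1.77/2.80)·(2.60 − (-0.59)) = 6.62 + (0.32239)·(3.19) = 7.6484.

7.6484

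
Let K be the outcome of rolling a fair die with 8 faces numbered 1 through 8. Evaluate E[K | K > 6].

Given K > 6, K is equally likely to be any of {7, 8}.
E[K | K > 6] = (7 + 8) / 2 = 15/2.

15/2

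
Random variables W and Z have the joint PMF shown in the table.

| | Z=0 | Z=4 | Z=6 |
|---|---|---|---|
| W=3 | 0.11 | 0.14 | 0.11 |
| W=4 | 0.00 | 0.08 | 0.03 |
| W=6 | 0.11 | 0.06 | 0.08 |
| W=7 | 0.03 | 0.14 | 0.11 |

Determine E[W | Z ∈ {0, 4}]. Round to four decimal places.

P(Z ∈ {0, 4}) = 0.67.
Summing W·P(W=x,Z=y) over the conditioning event gives 3.28.
E[W | Z ∈ {0, 4}] = (3.28) / (0.67) = 4.8955.

4.8955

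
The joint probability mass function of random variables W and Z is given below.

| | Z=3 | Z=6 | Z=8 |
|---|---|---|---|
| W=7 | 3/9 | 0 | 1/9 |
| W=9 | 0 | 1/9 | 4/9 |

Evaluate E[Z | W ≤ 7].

17/4

P(W ≤ 7) = 4/9.
Σ Z·P over the event = 3·(3/9) + 8·(1/9) = 17/9.
E[Z | W ≤ 7] = (17/9) / (4/9) = 17/4.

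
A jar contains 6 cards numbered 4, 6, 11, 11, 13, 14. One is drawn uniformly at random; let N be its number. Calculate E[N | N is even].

P(N is even) = 1/2.
Σ over the event: 4·1/6 + 6·1/6 + 14·1/6 = 4.
E[N | N is even] = (4) / (1/2) = 8.

8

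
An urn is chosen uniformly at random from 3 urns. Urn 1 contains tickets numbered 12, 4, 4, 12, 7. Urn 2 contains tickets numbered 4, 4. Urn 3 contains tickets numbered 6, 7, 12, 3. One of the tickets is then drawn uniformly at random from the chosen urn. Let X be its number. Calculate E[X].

E[X | urn 1] = (12+4+4+12+7)/5 = 39/5.
E[X | urn 2] = (4+4)/2 = 4.
E[X | urn 3] = (6+7+12+3)/4 = 7.
By the law of total expectation,
E[X] = (1/3)·(39/5) + (1/3)·(4) + (1/3)·(7) = 94/15.

94/15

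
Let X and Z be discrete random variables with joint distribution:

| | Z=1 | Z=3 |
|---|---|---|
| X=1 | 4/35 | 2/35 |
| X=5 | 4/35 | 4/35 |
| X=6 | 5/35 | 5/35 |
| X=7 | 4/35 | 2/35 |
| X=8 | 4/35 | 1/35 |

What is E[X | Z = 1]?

P(Z = 1) = 3/5.
Σ X·P over the event = 1·(4/35) + 5·(4/35) + 6·(5/35) + 7·(4/35) + 8·(4/35) = 114/35.
E[X | Z = 1] = (114/35) / (3/5) = 38/7.

38/7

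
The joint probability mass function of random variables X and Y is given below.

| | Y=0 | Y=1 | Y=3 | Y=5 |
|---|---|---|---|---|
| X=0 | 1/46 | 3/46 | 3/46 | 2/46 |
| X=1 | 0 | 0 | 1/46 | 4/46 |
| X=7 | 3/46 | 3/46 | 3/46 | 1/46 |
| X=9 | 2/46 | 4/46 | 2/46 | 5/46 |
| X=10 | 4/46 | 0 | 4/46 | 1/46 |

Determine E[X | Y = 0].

79/10

P(Y = 0) = 5/23.
Summing X·P(X=x,Y=y) over the conditioning event gives 79/46.
E[X | Y = 0] = (79/46) / (5/23) = 79/10.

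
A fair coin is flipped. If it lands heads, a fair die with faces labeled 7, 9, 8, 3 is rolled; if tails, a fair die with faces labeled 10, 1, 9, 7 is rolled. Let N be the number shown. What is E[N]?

27/4

E[N | heads] = (7+9+8+3)/4 = 27/4.
E[N | tails] = (10+1+9+7)/4 = 27/4.
By the law of total expectation,
E[N] = (1/2)·(27/4) + (1/2)·(27/4) = 27/4.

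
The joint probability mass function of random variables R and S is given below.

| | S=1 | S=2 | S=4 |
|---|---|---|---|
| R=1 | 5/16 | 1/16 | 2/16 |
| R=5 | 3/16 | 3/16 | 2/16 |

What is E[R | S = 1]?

P(S = 1) = 1/2.
Σ R·P over the event = 1·(5/16) + 5·(3/16) = 5/4.
E[R | S = 1] = (5/4) / (1/2) = 5/2.

5/2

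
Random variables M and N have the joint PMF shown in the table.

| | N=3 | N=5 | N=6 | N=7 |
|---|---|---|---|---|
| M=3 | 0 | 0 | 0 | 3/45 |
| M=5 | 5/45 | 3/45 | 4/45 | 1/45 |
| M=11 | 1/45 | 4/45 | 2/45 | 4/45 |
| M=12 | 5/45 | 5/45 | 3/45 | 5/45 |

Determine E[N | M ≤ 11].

145/27

P(M ≤ 11) = 3/5.
Summing N·P(M=x,N=y) over the conditioning event gives 29/9.
E[N | M ≤ 11] = (29/9) / (3/5) = 145/27.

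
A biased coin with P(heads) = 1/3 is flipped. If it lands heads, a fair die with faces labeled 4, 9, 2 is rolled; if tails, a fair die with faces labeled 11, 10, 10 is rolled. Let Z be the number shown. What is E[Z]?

E[Z | heads] = (4+9+2)/3 = 5.
E[Z | tails] = (11+10+10)/3 = 31/3.
E[Z] = (1/3)·(5) + (2/3)·(31/3) = 77/9.

77/9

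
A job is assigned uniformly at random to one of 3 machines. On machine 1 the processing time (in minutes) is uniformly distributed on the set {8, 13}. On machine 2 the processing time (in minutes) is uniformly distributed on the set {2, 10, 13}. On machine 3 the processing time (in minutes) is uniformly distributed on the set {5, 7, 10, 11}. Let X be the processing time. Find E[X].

325/36

E[X | machine 1] = (8+13)/2 = 21/2.
E[X | machine 2] = (2+10+13)/3 = 25/3.
E[X | machine 3] = (5+7+10+11)/4 = 33/4.
By the law of total expectation,
E[X] = (1/3)·(21/2) + (1/3)·(25/3) + (1/3)·(33/4) = 325/36.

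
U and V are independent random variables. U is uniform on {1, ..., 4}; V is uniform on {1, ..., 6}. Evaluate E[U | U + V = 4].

Outcomes with U + V = 4: (1,3), (2,2), (3,1), each with probability 1/24.
E[U | U + V = 4] = (1 + 2 + 3) / 3 = 2.

2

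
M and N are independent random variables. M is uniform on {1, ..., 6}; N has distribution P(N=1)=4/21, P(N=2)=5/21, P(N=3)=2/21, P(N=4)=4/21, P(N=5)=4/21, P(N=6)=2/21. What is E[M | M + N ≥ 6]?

361/87

P(M + N ≥ 6) = 29/42.
Summing M·P(x,y) over outcomes with M + N ≥ 6 gives 361/126.
E[M | M + N ≥ 6] = (361/126) / (29/42) = 361/87.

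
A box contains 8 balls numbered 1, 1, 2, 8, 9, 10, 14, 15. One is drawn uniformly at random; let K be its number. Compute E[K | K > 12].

29/2

P(K > 12) = 1/4.
Σ over the event: 14·1/8 + 15·1/8 = 29/8.
E[K | K > 12] = (29/8) / (1/4) = 29/2.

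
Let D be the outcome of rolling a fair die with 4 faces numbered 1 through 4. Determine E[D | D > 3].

Given D > 3, D is equally likely to be any of {4}.
E[D | D > 3] = (4) / 1 = 4.

4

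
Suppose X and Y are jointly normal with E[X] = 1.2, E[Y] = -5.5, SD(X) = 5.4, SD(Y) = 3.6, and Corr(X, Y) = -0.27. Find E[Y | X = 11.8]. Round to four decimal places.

-7.4080

E[Y | X=x] = μ_Y + ρ(σ_Y/σ_X)(x − μ_X) for jointly normal variables.
E[Y | X=11.8] = -5.5 + (-0.27)·(3.6/5.4)·(11.8 − (1.2)) = -5.5 + (-0.18)·(10.6) = -7.4080.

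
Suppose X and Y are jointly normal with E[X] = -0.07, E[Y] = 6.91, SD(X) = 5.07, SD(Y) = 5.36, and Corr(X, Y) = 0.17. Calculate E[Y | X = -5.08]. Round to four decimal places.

6.0096

For a bivariate normal, E[Y | X=x] = μ_Y + ρ·(σ_Y/σ_X)·(x − μ_X).
E[Y | X=-5.08] = 6.91 + (0.17)·(5.36/5.07)·(-5.08 − (-0.07)) = 6.91 + (0.17972)·(-5.01) = 6.0096.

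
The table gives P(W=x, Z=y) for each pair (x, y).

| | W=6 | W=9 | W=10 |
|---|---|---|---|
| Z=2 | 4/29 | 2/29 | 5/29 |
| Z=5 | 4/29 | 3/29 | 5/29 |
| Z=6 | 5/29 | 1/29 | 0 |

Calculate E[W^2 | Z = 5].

P(Z = 5) = 12/29.
Σ W^2·P over the event = 36·(4/29) + 81·(3/29) + 100·(5/29) = 887/29.
E[W^2 | Z = 5] = (887/29) / (12/29) = 887/12.

887/12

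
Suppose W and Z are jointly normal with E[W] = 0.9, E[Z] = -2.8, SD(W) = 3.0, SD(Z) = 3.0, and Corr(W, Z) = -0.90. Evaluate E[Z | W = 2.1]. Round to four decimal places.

-3.8800

For a bivariate normal, E[Z | W=x] = μ_Z + ρ·(σ_Z/σ_W)·(x − μ_W).
E[Z | W=2.1] = -2.8 + (-0.90)·(3.0/3.0)·(2.1 − (0.9)) = -2.8 + (-0.9)·(1.2) = -3.8800.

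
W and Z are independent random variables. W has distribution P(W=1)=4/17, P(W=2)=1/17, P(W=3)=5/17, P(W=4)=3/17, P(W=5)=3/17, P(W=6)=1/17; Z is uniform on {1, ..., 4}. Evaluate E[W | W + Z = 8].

33/7

P(W + Z = 8) = 7/68.
Summing W·P(x,y) over outcomes with W + Z = 8 gives 33/68.
E[W | W + Z = 8] = (33/68) / (7/68) = 33/7.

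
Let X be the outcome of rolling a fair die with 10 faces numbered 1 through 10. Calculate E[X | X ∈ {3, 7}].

5

P(X ∈ {3, 7}) = 1/5.
Σ over the event: 3·1/10 + 7·1/10 = 1.
E[X | X ∈ {3, 7}] = (1) / (1/5) = 5.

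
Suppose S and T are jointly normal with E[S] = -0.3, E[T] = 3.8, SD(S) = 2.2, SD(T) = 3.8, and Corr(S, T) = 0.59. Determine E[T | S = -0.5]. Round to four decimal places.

The regression of T on S has slope ρ·σ_T/σ_S and passes through (μ_S, μ_T).
E[T | S=-0.5] = 3.8 + (0.59)·(3.8/2.2)·(-0.5 − (-0.3)) = 3.8 + (1.0191)·(-0.2) = 3.5962.

3.5962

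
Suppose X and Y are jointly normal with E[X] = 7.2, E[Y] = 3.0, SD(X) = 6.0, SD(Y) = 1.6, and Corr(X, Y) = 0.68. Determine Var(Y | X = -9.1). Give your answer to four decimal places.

Var(Y | X=x) = (1 − ρ²)·σ_Y².
Var(Y | X=-9.1) = (1.6)²·(1 − (0.68)²) = 2.56·0.5376 = 1.3763.

1.3763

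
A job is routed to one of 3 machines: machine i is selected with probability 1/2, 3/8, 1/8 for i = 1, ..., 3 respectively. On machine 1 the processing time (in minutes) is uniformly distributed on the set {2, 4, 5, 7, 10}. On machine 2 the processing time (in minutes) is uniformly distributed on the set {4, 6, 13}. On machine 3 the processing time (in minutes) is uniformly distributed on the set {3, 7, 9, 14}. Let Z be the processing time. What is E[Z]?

1073/160

E[Z | machine 1] = (2+4+5+7+10)/5 = 28/5.
E[Z | machine 2] = (4+6+13)/3 = 23/3.
E[Z | machine 3] = (3+7+9+14)/4 = 33/4.
E[Z] = (1/2)·(28/5) + (3/8)·(23/3) + (1/8)·(33/4) = 1073/160.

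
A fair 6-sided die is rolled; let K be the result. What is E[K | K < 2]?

1

Given K < 2, K is equally likely to be any of {1}.
E[K | K < 2] = (1) / 1 = 1.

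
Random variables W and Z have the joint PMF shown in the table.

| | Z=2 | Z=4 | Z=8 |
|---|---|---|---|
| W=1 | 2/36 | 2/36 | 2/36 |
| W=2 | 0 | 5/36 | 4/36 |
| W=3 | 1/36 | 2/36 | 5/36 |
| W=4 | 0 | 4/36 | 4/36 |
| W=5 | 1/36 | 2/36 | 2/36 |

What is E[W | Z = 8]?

3

P(Z = 8) = 17/36.
Summing W·P(W=x,Z=y) over the conditioning event gives 17/12.
E[W | Z = 8] = (17/12) / (17/36) = 3.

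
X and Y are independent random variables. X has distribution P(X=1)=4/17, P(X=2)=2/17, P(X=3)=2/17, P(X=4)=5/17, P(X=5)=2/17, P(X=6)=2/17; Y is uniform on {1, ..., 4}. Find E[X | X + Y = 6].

P(X + Y = 6) = 11/68.
Summing X·P(x,y) over outcomes with X + Y = 6 gives 10/17.
E[X | X + Y = 6] = (10/17) / (11/68) = 40/11.

40/11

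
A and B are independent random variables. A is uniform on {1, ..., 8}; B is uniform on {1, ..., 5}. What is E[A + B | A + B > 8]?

31/3

P(A + B > 8) = 3/8.
Summing (A+B)·P(x,y) over outcomes with A + B > 8 gives 31/8.
E[A + B | A + B > 8] = (31/8) / (3/8) = 31/3.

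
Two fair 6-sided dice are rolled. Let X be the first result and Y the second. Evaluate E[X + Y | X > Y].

7

P(X > Y) = 5/12.
Summing (X+Y)·P(x,y) over outcomes with X > Y gives 35/12.
E[X + Y | X > Y] = (35/12) / (5/12) = 7.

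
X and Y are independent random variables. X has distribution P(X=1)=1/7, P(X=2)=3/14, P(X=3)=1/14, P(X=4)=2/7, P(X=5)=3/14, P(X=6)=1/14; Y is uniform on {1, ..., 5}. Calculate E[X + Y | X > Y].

225/34

P(X > Y) = 17/35.
Summing (X+Y)·P(x,y) over outcomes with X > Y gives 45/14.
E[X + Y | X > Y] = (45/14) / (17/35) = 225/34.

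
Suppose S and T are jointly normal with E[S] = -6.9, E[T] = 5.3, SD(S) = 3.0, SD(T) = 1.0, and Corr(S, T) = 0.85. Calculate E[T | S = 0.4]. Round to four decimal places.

7.3683

The regression of T on S has slope ρ·σ_T/σ_S and passes through (μ_S, μ_T).
E[T | S=0.4] = 5.3 + (0.85)·(1.0/3.0)·(0.4 − (-6.9)) = 5.3 + (0.28333)·(7.3) = 7.3683.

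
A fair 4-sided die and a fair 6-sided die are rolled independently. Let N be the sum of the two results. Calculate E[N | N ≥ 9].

28/3

P(N ≥ 9) = 1/8.
Σ over the event: 9·1/12 + 10·1/24 = 7/6.
E[N | N ≥ 9] = (7/6) / (1/8) = 28/3.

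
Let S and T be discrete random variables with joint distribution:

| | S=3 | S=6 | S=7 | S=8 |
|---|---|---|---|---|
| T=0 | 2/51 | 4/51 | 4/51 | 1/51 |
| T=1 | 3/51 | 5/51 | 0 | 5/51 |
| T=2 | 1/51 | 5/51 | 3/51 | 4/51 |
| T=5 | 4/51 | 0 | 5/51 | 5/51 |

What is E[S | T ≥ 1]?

P(T ≥ 1) = 40/51.
Summing S·P(S=x,T=y) over the conditioning event gives 84/17.
E[S | T ≥ 1] = (84/17) / (40/51) = 63/10.

63/10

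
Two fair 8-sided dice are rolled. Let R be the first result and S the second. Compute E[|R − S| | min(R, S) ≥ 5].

P(min(R, S) ≥ 5) = 1/4.
Summing |R−S|·P(x,y) over outcomes with min(R, S) ≥ 5 gives 5/16.
E[|R − S| | min(R, S) ≥ 5] = (5/16) / (1/4) = 5/4.

5/4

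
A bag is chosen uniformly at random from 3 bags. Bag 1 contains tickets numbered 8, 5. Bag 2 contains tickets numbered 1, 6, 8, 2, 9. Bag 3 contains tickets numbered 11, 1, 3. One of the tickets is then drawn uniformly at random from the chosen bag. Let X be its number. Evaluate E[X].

167/30

E[X | bag 1] = (8+5)/2 = 13/2.
E[X | bag 2] = (1+6+8+2+9)/5 = 26/5.
E[X | bag 3] = (11+1+3)/3 = 5.
By the law of total expectation,
E[X] = (1/3)·(13/2) + (1/3)·(26/5) + (1/3)·(5) = 167/30.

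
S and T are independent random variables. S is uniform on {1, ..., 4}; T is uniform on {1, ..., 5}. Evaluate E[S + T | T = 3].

Outcomes with T = 3: (1,3), (2,3), (3,3), (4,3), each with probability 1/20.
E[S + T | T = 3] = (4 + 5 + 6 + 7) / 4 = 11/2.

11/2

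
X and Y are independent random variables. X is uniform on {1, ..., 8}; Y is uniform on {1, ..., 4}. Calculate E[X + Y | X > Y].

P(X > Y) = 11/16.
Summing (X+Y)·P(x,y) over outcomes with X > Y gives 87/16.
E[X + Y | X > Y] = (87/16) / (11/16) = 87/11.

87/11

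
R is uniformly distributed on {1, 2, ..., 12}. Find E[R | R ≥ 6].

9

Given R ≥ 6, R is equally likely to be any of {6, 7, 8, 9, 10, 11, 12}.
E[R | R ≥ 6] = (6 + 7 + 8 + 9 + 10 + 11 + 12) / 7 = 9.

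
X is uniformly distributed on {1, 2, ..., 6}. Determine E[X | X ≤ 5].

3

Given X ≤ 5, X is equally likely to be any of {1, 2, 3, 4, 5}.
E[X | X ≤ 5] = (1 + 2 + 3 + 4 + 5) / 5 = 3.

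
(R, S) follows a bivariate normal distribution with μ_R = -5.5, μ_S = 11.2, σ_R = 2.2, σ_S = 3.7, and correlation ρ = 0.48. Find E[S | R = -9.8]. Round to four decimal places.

For a bivariate normal, E[S | R=x] = μ_S + ρ·(σ_S/σ_R)·(x − μ_R).
E[S | R=-9.8] = 11.2 + (0.48)·(3.7/2.2)·(-9.8 − (-5.5)) = 11.2 + (0.80727)·(-4.3) = 7.7287.

7.7287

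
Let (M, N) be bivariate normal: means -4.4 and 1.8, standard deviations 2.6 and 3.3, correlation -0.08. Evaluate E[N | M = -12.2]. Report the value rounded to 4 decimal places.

The regression of N on M has slope ρ·σ_N/σ_M and passes through (μ_M, μ_N).
E[N | M=-12.2] = 1.8 + (-0.08)·(3.3/2.6)·(-12.2 − (-4.4)) = 1.8 + (-0.10154)·(-7.8) = 2.5920.

2.5920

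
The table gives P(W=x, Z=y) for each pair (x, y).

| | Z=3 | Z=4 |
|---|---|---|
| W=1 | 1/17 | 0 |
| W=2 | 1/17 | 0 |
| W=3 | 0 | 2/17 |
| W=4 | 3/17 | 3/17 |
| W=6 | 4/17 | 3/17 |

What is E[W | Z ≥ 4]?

9/2

P(Z ≥ 4) = 8/17.
Σ W·P over the event = 3·(2/17) + 4·(3/17) + 6·(3/17) = 36/17.
E[W | Z ≥ 4] = (36/17) / (8/17) = 9/2.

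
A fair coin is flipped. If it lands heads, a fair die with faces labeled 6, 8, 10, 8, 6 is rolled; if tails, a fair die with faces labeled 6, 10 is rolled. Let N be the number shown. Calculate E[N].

E[N | heads] = (6+8+10+8+6)/5 = 38/5.
E[N | tails] = (6+10)/2 = 8.
E[N] = (1/2)·(38/5) + (1/2)·(8) = 39/5.

39/5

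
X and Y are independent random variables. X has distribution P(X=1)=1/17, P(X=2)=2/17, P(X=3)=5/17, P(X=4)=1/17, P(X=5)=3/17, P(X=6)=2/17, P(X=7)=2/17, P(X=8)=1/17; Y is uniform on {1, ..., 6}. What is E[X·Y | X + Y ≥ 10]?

P(X + Y ≥ 10) = 13/51.
Summing XY·P(x,y) over outcomes with X + Y ≥ 10 gives 781/102.
E[X·Y | X + Y ≥ 10] = (781/102) / (13/51) = 781/26.

781/26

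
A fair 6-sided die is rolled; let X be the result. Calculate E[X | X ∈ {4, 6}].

P(X ∈ {4, 6}) = 1/3.
Σ over the event: 4·1/6 + 6·1/6 = 5/3.
E[X | X ∈ {4, 6}] = (5/3) / (1/3) = 5.

5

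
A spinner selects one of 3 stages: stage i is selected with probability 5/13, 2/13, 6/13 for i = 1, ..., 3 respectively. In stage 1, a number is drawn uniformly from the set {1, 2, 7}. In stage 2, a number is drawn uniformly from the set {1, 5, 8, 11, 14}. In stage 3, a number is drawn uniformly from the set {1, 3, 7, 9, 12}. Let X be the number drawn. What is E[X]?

212/39

E[X | stage 1] = (1+2+7)/3 = 10/3.
E[X | stage 2] = (1+5+8+11+14)/5 = 39/5.
E[X | stage 3] = (1+3+7+9+12)/5 = 32/5.
By the law of total expectation,
E[X] = (5/13)·(10/3) + (2/13)·(39/5) + (6/13)·(32/5) = 212/39.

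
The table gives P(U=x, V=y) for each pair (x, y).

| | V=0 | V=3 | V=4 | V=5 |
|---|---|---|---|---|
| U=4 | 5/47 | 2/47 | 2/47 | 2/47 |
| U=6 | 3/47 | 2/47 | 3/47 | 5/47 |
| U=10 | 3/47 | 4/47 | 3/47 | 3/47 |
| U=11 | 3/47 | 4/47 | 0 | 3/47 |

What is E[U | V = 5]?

101/13

P(V = 5) = 13/47.
Σ U·P over the event = 4·(2/47) + 6·(5/47) + 10·(3/47) + 11·(3/47) = 101/47.
E[U | V = 5] = (101/47) / (13/47) = 101/13.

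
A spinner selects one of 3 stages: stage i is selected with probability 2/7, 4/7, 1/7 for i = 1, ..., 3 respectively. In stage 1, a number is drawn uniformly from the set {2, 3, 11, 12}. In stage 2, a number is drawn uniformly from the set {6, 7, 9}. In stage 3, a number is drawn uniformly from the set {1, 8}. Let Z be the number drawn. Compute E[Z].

E[Z | stage 1] = (2+3+11+12)/4 = 7.
E[Z | stage 2] = (6+7+9)/3 = 22/3.
E[Z | stage 3] = (1+8)/2 = 9/2.
By the law of total expectation,
E[Z] = (2/7)·(7) + (4/7)·(22/3) + (1/7)·(9/2) = 41/6.

41/6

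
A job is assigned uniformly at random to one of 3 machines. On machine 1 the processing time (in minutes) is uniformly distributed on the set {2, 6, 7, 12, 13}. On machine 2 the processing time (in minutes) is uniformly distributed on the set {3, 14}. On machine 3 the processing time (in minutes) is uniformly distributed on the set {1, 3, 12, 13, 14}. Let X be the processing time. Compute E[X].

E[X | machine 1] = (2+6+7+12+13)/5 = 8.
E[X | machine 2] = (3+14)/2 = 17/2.
E[X | machine 3] = (1+3+12+13+14)/5 = 43/5.
E[X] = (1/3)·(8) + (1/3)·(17/2) + (1/3)·(43/5) = 251/30.

251/30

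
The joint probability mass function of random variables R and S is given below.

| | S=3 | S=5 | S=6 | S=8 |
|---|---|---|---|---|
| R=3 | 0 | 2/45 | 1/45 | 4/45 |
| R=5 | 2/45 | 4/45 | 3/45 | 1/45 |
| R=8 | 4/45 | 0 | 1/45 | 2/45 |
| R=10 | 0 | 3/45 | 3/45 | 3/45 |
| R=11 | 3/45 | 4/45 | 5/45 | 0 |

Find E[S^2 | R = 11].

P(R = 11) = 4/15.
Σ S^2·P over the event = 9·(3/45) + 25·(4/45) + 36·(5/45) = 307/45.
E[S^2 | R = 11] = (307/45) / (4/15) = 307/12.

307/12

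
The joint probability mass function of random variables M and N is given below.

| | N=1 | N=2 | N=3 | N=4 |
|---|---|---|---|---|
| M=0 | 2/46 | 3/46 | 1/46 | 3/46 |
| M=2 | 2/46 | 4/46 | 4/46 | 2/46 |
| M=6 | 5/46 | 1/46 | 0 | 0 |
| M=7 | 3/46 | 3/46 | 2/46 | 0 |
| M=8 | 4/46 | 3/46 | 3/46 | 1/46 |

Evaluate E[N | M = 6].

7/6

P(M = 6) = 3/23.
Σ N·P over the event = 1·(5/46) + 2·(1/46) = 7/46.
E[N | M = 6] = (7/46) / (3/23) = 7/6.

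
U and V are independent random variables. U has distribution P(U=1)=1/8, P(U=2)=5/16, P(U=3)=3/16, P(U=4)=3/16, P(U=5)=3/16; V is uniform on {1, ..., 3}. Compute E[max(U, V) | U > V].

109/29

P(U > V) = 29/48.
Summing max(U,V)·P(x,y) over outcomes with U > V gives 109/48.
E[max(U, V) | U > V] = (109/48) / (29/48) = 109/29.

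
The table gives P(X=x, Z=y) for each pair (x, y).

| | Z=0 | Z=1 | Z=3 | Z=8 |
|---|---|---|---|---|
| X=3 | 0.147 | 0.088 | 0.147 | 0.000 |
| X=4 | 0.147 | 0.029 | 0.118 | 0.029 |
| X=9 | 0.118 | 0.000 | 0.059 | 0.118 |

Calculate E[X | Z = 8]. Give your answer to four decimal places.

8.0136

P(Z = 8) = 0.147.
Σ X·P over the event = 4·(0.029) + 9·(0.118) = 1.178.
E[X | Z = 8] = (1.178) / (0.147) = 8.0136.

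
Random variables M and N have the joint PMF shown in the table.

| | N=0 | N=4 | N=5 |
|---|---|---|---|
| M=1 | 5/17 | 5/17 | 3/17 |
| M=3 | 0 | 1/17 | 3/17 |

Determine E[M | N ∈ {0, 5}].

P(N ∈ {0, 5}) = 11/17.
Σ M·P over the event = 1·(5/17) + 1·(3/17) + 3·(3/17) = 1.
E[M | N ∈ {0, 5}] = (1) / (11/17) = 17/11.

17/11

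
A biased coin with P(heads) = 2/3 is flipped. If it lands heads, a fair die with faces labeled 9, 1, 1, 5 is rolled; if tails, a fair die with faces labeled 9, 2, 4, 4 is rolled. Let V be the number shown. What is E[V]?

E[V | heads] = (9+1+1+5)/4 = 4.
E[V | tails] = (9+2+4+4)/4 = 19/4.
E[V] = (2/3)·(4) + (1/3)·(19/4) = 17/4.

17/4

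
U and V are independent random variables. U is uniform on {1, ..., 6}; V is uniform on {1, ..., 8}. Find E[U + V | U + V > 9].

34/3

P(U + V > 9) = 5/16.
Summing (U+V)·P(x,y) over outcomes with U + V > 9 gives 85/24.
E[U + V | U + V > 9] = (85/24) / (5/16) = 34/3.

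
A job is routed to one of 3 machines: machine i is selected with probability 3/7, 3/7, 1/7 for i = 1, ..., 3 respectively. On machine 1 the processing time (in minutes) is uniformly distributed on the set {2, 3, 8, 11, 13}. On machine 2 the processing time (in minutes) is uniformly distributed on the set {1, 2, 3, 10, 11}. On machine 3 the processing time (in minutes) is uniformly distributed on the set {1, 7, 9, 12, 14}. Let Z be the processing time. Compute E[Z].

47/7

E[Z | machine 1] = (2+3+8+11+13)/5 = 37/5.
E[Z | machine 2] = (1+2+3+10+11)/5 = 27/5.
E[Z | machine 3] = (1+7+9+12+14)/5 = 43/5.
By the law of total expectation,
E[Z] = (3/7)·(37/5) + (3/7)·(27/5) + (1/7)·(43/5) = 47/7.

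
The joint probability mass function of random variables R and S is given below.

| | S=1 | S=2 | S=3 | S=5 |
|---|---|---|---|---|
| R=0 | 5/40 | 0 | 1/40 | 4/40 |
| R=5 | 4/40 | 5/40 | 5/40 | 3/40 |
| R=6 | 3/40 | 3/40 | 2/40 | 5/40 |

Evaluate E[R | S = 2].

P(S = 2) = 1/5.
Σ R·P over the event = 5·(5/40) + 6·(3/40) = 43/40.
E[R | S = 2] = (43/40) / (1/5) = 43/8.

43/8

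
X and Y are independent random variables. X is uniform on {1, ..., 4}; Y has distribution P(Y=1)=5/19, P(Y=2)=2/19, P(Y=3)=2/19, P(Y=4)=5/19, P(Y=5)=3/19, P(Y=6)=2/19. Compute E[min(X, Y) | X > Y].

P(X > Y) = 21/76.
Summing min(X,Y)·P(x,y) over outcomes with X > Y gives 29/76.
E[min(X, Y) | X > Y] = (29/76) / (21/76) = 29/21.

29/21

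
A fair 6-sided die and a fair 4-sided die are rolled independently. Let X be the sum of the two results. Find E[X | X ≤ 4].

P(X ≤ 4) = 1/4.
Σ over the event: 2·1/24 + 3·1/12 + 4·1/8 = 5/6.
E[X | X ≤ 4] = (5/6) / (1/4) = 10/3.

10/3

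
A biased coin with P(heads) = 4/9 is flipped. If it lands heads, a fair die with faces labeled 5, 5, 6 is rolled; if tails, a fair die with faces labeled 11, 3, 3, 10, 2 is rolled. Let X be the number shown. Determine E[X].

151/27

E[X | heads] = (5+5+6)/3 = 16/3.
E[X | tails] = (11+3+3+10+2)/5 = 29/5.
By the law of total expectation,
E[X] = (4/9)·(16/3) + (5/9)·(29/5) = 151/27.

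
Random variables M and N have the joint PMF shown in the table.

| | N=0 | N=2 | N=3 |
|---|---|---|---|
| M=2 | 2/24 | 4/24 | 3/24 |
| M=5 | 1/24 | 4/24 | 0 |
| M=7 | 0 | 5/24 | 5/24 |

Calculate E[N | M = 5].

P(M = 5) = 5/24.
Σ N·P over the event = 0·(1/24) + 2·(4/24) = 1/3.
E[N | M = 5] = (1/3) / (5/24) = 8/5.

8/5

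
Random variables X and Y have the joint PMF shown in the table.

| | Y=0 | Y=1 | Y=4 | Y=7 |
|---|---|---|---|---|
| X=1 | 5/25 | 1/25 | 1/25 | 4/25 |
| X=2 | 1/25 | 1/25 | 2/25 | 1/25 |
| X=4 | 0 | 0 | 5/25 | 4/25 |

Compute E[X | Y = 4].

25/8

P(Y = 4) = 8/25.
Σ X·P over the event = 1·(1/25) + 2·(2/25) + 4·(5/25) = 1.
E[X | Y = 4] = (1) / (8/25) = 25/8.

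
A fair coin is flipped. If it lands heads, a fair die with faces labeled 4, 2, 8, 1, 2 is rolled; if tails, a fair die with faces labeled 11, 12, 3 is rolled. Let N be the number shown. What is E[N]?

E[N | heads] = (4+2+8+1+2)/5 = 17/5.
E[N | tails] = (11+12+3)/3 = 26/3.
By the law of total expectation,
E[N] = (1/2)·(17/5) + (1/2)·(26/3) = 181/30.

181/30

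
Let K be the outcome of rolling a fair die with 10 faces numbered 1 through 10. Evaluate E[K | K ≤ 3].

2

Given K ≤ 3, K is equally likely to be any of {1, 2, 3}.
E[K | K ≤ 3] = (1 + 2 + 3) / 3 = 2.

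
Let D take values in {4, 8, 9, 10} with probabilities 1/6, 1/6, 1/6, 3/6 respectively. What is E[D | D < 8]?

P(D < 8) = 1/6.
Σ over the event: 4·1/6 = 2/3.
E[D | D < 8] = (2/3) / (1/6) = 4.

4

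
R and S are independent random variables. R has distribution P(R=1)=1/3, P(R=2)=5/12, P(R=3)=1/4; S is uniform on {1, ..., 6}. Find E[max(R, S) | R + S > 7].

63/11

P(R + S > 7) = 11/72.
Summing max(R,S)·P(x,y) over outcomes with R + S > 7 gives 7/8.
E[max(R, S) | R + S > 7] = (7/8) / (11/72) = 63/11.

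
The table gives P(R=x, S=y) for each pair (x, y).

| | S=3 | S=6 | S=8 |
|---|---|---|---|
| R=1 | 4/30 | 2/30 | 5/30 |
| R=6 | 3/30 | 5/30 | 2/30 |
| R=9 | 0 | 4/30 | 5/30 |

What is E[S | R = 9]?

P(R = 9) = 3/10.
Σ S·P over the event = 6·(4/30) + 8·(5/30) = 32/15.
E[S | R = 9] = (32/15) / (3/10) = 64/9.

64/9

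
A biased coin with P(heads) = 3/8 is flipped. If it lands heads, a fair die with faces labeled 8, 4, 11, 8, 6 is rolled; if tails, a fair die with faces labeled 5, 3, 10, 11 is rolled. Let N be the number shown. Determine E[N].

1169/160

E[N | heads] = (8+4+11+8+6)/5 = 37/5.
E[N | tails] = (5+3+10+11)/4 = 29/4.
E[N] = (3/8)·(37/5) + (5/8)·(29/4) = 1169/160.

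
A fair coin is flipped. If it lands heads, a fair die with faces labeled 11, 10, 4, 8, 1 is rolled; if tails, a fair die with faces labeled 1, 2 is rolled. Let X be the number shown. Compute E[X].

83/20

E[X | heads] = (11+10+4+8+1)/5 = 34/5.
E[X | tails] = (1+2)/2 = 3/2.
By the law of total expectation,
E[X] = (1/2)·(34/5) + (1/2)·(3/2) = 83/20.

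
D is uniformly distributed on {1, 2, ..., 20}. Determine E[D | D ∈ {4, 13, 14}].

P(D ∈ {4, 13, 14}) = 3/20.
Σ over the event: 4·1/20 + 13·1/20 + 14·1/20 = 31/20.
E[D | D ∈ {4, 13, 14}] = (31/20) / (3/20) = 31/3.

31/3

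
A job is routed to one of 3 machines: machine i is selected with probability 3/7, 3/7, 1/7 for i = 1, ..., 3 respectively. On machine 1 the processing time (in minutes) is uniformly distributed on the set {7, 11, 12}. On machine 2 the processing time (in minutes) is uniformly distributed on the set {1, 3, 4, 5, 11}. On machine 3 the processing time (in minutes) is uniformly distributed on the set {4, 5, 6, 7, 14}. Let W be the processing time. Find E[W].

E[W | machine 1] = (7+11+12)/3 = 10.
E[W | machine 2] = (1+3+4+5+11)/5 = 24/5.
E[W | machine 3] = (4+5+6+7+14)/5 = 36/5.
E[W] = (3/7)·(10) + (3/7)·(24/5) + (1/7)·(36/5) = 258/35.

258/35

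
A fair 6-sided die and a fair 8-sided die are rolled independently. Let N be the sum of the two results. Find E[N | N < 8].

P(N < 8) = 7/16.
Σ over the event: 2·1/48 + 3·1/24 + 4·1/16 + 5·1/12 + 6·5/48 + 7·1/8 = 7/3.
E[N | N < 8] = (7/3) / (7/16) = 16/3.

16/3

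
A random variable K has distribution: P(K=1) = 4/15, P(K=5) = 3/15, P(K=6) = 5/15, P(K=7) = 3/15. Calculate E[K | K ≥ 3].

P(K ≥ 3) = 11/15.
Σ over the event: 5·1/5 + 6·1/3 + 7·1/5 = 22/5.
E[K | K ≥ 3] = (22/5) / (11/15) = 6.

6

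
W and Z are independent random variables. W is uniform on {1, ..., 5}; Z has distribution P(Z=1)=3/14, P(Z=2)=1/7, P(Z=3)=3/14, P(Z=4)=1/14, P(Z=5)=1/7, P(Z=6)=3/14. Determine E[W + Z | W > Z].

144/25

P(W > Z) = 5/14.
Summing (W+Z)·P(x,y) over outcomes with W > Z gives 72/35.
E[W + Z | W > Z] = (72/35) / (5/14) = 144/25.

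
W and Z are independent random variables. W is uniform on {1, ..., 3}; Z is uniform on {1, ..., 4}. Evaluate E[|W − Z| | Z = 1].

1

Outcomes with Z = 1: (1,1), (2,1), (3,1), each with probability 1/12.
E[|W − Z| | Z = 1] = (0 + 1 + 2) / 3 = 1.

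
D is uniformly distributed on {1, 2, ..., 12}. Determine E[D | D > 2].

Given D > 2, D is equally likely to be any of {3, 4, 5, 6, 7, 8, 9, 10, 11, 12}.
E[D | D > 2] = (3 + 4 + 5 + 6 + 7 + 8 + 9 + 10 + 11 + 12) / 10 = 15/2.

15/2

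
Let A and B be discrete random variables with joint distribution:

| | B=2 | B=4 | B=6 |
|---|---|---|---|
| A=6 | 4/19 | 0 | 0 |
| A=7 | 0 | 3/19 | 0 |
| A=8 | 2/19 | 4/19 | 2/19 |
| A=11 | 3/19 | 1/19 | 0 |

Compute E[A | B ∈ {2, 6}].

89/11

P(B ∈ {2, 6}) = 11/19.
Σ A·P over the event = 6·(4/19) + 8·(2/19) + 8·(2/19) + 11·(3/19) = 89/19.
E[A | B ∈ {2, 6}] = (89/19) / (11/19) = 89/11.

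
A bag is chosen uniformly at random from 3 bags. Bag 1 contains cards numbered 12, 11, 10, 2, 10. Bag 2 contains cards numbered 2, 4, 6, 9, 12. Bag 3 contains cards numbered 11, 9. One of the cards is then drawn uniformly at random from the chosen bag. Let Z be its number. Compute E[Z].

128/15

E[Z | bag 1] = (12+11+10+2+10)/5 = 9.
E[Z | bag 2] = (2+4+6+9+12)/5 = 33/5.
E[Z | bag 3] = (11+9)/2 = 10.
By the law of total expectation,
E[Z] = (1/3)·(9) + (1/3)·(33/5) + (1/3)·(10) = 128/15.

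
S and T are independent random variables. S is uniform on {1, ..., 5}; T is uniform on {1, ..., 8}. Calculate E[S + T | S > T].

Outcomes with S > T: (2,1), (3,1), (3,2), (4,1), (4,2), (4,3), (5,1), (5,2), (5,3), (5,4), each with probability 1/40.
E[S + T | S > T] = (3 + 4 + 5 + 5 + 6 + 7 + 6 + 7 + 8 + 9) / 10 = 6.

6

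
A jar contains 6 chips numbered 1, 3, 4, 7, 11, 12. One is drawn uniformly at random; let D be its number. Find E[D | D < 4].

2

P(D < 4) = 1/3.
Σ over the event: 1·1/6 + 3·1/6 = 2/3.
E[D | D < 4] = (2/3) / (1/3) = 2.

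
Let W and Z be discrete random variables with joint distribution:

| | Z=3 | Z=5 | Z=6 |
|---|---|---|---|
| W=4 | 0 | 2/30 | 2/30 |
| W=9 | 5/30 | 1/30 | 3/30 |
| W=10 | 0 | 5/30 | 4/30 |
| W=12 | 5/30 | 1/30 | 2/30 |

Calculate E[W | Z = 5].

P(Z = 5) = 3/10.
Σ W·P over the event = 4·(2/30) + 9·(1/30) + 10·(5/30) + 12·(1/30) = 79/30.
E[W | Z = 5] = (79/30) / (3/10) = 79/9.

79/9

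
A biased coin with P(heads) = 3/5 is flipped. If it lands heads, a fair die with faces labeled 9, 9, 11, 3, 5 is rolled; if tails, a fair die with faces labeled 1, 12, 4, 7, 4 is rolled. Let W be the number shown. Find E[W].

E[W | heads] = (9+9+11+3+5)/5 = 37/5.
E[W | tails] = (1+12+4+7+4)/5 = 28/5.
By the law of total expectation,
E[W] = (3/5)·(37/5) + (2/5)·(28/5) = 167/25.

167/25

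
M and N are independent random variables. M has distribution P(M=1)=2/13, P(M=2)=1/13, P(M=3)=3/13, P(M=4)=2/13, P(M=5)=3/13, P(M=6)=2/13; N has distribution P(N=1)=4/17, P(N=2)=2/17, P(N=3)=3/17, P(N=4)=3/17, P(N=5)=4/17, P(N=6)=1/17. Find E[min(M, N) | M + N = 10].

P(M + N = 10) = 20/221.
Summing min(M,N)·P(x,y) over outcomes with M + N = 10 gives 92/221.
E[min(M, N) | M + N = 10] = (92/221) / (20/221) = 23/5.

23/5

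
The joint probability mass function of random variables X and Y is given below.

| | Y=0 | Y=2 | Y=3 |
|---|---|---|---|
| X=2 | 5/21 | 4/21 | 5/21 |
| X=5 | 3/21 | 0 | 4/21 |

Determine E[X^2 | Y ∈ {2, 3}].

136/13

P(Y ∈ {2, 3}) = 13/21.
Summing X^2·P(X=x,Y=y) over the conditioning event gives 136/21.
E[X^2 | Y ∈ {2, 3}] = (136/21) / (13/21) = 136/13.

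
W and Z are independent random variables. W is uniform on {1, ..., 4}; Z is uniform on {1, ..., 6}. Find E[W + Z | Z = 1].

Outcomes with Z = 1: (1,1), (2,1), (3,1), (4,1), each with probability 1/24.
E[W + Z | Z = 1] = (2 + 3 + 4 + 5) / 4 = 7/2.

7/2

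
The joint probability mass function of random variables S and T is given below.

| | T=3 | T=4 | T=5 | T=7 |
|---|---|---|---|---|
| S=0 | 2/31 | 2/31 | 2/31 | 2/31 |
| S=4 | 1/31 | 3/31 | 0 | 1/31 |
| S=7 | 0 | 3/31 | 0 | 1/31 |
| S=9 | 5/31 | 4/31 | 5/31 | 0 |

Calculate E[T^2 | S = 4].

P(S = 4) = 5/31.
Σ T^2·P over the event = 9·(1/31) + 16·(3/31) + 49·(1/31) = 106/31.
E[T^2 | S = 4] = (106/31) / (5/31) = 106/5.

106/5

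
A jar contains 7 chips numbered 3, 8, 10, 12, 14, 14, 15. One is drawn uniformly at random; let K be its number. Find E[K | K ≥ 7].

P(K ≥ 7) = 6/7.
Σ over the event: 8·1/7 + 10·1/7 + 12·1/7 + 14·2/7 + 15·1/7 = 73/7.
E[K | K ≥ 7] = (73/7) / (6/7) = 73/6.

73/6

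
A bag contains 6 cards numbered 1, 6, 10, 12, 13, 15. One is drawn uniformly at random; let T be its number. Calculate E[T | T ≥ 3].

P(T ≥ 3) = 5/6.
Σ over the event: 6·1/6 + 10·1/6 + 12·1/6 + 13·1/6 + 15·1/6 = 28/3.
E[T | T ≥ 3] = (28/3) / (5/6) = 56/5.

56/5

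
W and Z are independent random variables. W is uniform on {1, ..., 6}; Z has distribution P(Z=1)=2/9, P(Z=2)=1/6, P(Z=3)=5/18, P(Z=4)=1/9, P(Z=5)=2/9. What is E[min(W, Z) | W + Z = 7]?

13/6

P(W + Z = 7) = 1/6.
Summing min(W,Z)·P(x,y) over outcomes with W + Z = 7 gives 13/36.
E[min(W, Z) | W + Z = 7] = (13/36) / (1/6) = 13/6.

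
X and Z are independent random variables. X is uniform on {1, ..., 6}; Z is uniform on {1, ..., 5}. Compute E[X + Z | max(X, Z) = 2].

10/3

Outcomes with max(X, Z) = 2: (1,2), (2,1), (2,2), each with probability 1/30.
E[X + Z | max(X, Z) = 2] = (3 + 3 + 4) / 3 = 10/3.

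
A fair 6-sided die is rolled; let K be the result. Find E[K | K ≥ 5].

11/2

Given K ≥ 5, K is equally likely to be any of {5, 6}.
E[K | K ≥ 5] = (5 + 6) / 2 = 11/2.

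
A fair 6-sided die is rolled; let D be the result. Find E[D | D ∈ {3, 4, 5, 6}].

9/2

P(D ∈ {3, 4, 5, 6}) = 2/3.
Σ over the event: 3·1/6 + 4·1/6 + 5·1/6 + 6·1/6 = 3.
E[D | D ∈ {3, 4, 5, 6}] = (3) / (2/3) = 9/2.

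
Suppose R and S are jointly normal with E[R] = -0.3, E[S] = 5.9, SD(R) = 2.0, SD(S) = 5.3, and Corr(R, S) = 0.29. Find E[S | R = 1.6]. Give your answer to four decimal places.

7.3602

For a bivariate normal, E[S | R=x] = μ_S + ρ·(σ_S/σ_R)·(x − μ_R).
E[S | R=1.6] = 5.9 + (0.29)·(5.3/2.0)·(1.6 − (-0.3)) = 5.9 + (0.7685)·(1.9) = 7.3602.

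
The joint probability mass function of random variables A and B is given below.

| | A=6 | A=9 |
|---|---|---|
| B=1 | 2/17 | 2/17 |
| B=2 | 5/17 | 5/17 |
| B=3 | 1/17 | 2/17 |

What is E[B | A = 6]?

P(A = 6) = 8/17.
Σ B·P over the event = 1·(2/17) + 2·(5/17) + 3·(1/17) = 15/17.
E[B | A = 6] = (15/17) / (8/17) = 15/8.

15/8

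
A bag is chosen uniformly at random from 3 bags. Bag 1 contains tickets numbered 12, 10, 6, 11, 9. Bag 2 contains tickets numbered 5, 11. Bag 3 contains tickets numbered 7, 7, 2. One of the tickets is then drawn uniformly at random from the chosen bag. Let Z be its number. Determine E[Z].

344/45

E[Z | bag 1] = (12+10+6+11+9)/5 = 48/5.
E[Z | bag 2] = (5+11)/2 = 8.
E[Z | bag 3] = (7+7+2)/3 = 16/3.
E[Z] = (1/3)·(48/5) + (1/3)·(8) + (1/3)·(16/3) = 344/45.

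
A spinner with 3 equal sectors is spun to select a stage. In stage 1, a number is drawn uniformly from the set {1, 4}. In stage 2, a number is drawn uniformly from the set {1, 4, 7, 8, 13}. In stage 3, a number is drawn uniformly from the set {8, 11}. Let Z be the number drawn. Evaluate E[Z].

31/5

E[Z | stage 1] = (1+4)/2 = 5/2.
E[Z | stage 2] = (1+4+7+8+13)/5 = 33/5.
E[Z | stage 3] = (8+11)/2 = 19/2.
E[Z] = (1/3)·(5/2) + (1/3)·(33/5) + (1/3)·(19/2) = 31/5.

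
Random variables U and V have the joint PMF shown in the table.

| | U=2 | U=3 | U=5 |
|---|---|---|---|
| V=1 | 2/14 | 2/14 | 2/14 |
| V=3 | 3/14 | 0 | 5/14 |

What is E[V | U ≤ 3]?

13/7

P(U ≤ 3) = 1/2.
Σ V·P over the event = 1·(2/14) + 3·(3/14) + 1·(2/14) = 13/14.
E[V | U ≤ 3] = (13/14) / (1/2) = 13/7.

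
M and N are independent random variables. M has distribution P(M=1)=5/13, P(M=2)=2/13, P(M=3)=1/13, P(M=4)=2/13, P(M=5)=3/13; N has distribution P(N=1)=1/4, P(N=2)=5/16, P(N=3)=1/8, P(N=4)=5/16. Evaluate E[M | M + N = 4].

P(M + N = 4) = 3/26.
Summing M·P(x,y) over outcomes with M + N = 4 gives 21/104.
E[M | M + N = 4] = (21/104) / (3/26) = 7/4.

7/4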